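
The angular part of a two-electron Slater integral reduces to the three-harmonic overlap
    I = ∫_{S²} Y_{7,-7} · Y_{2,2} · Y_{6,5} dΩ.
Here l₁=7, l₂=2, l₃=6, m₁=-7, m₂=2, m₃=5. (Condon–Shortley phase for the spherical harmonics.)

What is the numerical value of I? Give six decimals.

L=15 odd ⇒ parity kills the (l;000) factor ⇒ I = 0

0.000000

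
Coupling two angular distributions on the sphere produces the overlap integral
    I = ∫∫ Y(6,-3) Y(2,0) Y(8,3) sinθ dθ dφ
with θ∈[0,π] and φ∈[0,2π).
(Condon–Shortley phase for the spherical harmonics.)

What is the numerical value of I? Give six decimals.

Checks pass: Σm=0; 16 even; l₃=8∈[4,8].
(2·6+1)(2·2+1)(2·8+1) = 1105
Δ: 0! 12! 4! / 17! → 1/30940
sum: t=0:+1/2073600 = 1/2073600
3j²(6 2 8; 0 0 0) = Δ·Π!·Σ² = 28/1105  (sign +1)
sum: t=0:+1/8709120 = 1/8709120
3j²(6 2 8; -3 0 3) = Δ·Π!·Σ² = 55/3094  (sign -1)
combine: 4πI² = 1105·28/1105·55/3094 = 110/221
take √, sign -1: I = -0.19901934

-0.199019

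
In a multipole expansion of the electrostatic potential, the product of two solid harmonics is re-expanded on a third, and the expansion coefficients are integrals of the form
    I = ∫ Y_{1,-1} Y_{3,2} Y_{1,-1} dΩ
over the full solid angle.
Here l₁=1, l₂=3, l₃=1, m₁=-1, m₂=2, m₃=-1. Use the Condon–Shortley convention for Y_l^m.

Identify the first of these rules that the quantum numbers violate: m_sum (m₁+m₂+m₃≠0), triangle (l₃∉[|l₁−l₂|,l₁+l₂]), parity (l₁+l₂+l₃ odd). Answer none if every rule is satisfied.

triangle

azimuthal sum: -1 + 2 − 1 = 0  ✓
2 ≤ 1 ≤ 4 (triangle on l)  ✗
L = 1 + 3 + 1 = 5 (odd)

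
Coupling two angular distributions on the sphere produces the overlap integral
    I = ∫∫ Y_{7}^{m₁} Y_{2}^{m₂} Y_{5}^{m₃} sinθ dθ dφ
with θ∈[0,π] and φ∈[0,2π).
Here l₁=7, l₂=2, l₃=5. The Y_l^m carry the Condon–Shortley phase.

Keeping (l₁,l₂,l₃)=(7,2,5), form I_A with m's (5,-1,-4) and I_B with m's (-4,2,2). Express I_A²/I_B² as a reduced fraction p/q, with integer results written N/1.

4/3

Same 7,2,5: normalisation and zero-m 3j drop out of the ratio.
A: Δ: 4! 10! 0! / 15! → 1/15015; sum: t=1:−1/2177280 = -1/2177280; 3j²(7 2 5; 5 -1 -4) = Δ·Π!·Σ² = 8/273  (sign +1)
B: Δ: 4! 10! 0! / 15! → 1/15015; sum: t=4:+1/725760 = 1/725760; 3j²(7 2 5; -4 2 2) = Δ·Π!·Σ² = 2/91  (sign -1)
I_A²/I_B² = (8/273)/(2/91) = 4/3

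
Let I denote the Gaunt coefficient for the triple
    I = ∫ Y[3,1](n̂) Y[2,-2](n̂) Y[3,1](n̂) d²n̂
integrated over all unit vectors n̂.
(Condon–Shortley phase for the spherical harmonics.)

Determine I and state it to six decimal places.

Rules hold: Σm=0, L=8 even, 1≤3≤5.
N = 7·5·7 = 245
Δ = 2!·4!·2!/9! = 1/3780
Racah Σ t=0..2: t=0:+1/24 t=1:−1/4 t=2:+1/24 = -1/6
⇒ 3j(3 2 3; 0 0 0)² = 4/105, sgn +1
Racah Σ t=0..0: t=0:+1/16 = 1/16
⇒ 3j(3 2 3; 1 -2 1)² = 2/35, sgn +1
4πI² = N·(3j₀)²·(3jₘ)² = 8/15
I = +1·√(0.533333/4π) = 0.20601291

0.206013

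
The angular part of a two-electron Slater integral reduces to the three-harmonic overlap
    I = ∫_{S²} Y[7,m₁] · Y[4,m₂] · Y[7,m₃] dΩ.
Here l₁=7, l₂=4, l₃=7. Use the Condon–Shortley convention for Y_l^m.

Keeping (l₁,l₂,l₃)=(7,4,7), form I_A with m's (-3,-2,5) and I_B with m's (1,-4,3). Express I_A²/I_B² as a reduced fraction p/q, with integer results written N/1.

9251/25725

Shared (l₁,l₂,l₃)=(7,4,7): N and (l;000)² cancel in I_A²/I_B².
A: Δ = 4!·10!·4!/19! = 1/58198140; Racah Σ t=0..2: t=0:+1/348364800 t=1:−1/13063680 t=2:+1/7741440 = 29/522547200; ⇒ 3j(7 4 7; -3 -2 5)² = 1682/264537, sgn +1
B: Δ = 4!·10!·4!/19! = 1/58198140; Racah Σ t=0..0: t=0:+1/9953280 = 1/9953280; ⇒ 3j(7 4 7; 1 -4 3)² = 2450/138567, sgn +1
I_A²/I_B² = (1682/264537)/(2450/138567) = 9251/25725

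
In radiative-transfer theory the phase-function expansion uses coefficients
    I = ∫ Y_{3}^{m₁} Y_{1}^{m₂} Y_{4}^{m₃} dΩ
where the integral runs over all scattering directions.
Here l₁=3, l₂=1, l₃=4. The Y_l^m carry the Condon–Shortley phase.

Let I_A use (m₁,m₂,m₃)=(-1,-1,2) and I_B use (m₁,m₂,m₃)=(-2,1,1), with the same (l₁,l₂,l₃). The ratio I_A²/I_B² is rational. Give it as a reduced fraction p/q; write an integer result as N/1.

Shared (l₁,l₂,l₃)=(3,1,4): N and (l;000)² cancel in I_A²/I_B².
A: Δ = 0!·6!·2!/9! = 1/252; Racah Σ t=0..0: t=0:+1/96 = 1/96; ⇒ 3j(3 1 4; -1 -1 2)² = 5/84, sgn +1
B: Δ = 0!·6!·2!/9! = 1/252; Racah Σ t=0..0: t=0:+1/240 = 1/240; ⇒ 3j(3 1 4; -2 1 1)² = 1/84, sgn -1
I_A²/I_B² = (5/84)/(1/84) = 5/1

5/1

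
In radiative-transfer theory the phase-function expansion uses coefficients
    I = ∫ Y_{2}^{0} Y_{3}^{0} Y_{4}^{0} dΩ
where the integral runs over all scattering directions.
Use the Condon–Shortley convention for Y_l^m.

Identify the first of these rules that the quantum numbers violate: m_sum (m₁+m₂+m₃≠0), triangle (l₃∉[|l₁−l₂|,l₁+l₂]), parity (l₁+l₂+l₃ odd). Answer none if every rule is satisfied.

parity

Σmᵢ = 0  ✓
l₃∈[|l₁−l₂|,l₁+l₂]=[1,5], have l₃=4  ✓
Σlᵢ = 9 ⇒ odd  ✗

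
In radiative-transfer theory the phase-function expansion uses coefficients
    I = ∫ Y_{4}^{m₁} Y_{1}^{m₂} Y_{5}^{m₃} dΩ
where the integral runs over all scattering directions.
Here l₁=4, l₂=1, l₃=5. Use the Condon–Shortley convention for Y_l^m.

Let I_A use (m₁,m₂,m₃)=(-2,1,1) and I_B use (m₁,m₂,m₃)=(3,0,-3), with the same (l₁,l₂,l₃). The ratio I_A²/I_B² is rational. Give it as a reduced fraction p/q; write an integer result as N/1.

l's match ⇒ only the (l;m) 3-j factors differ between A and B.
A: triangle coeff Δ(4,1,5) = 1/495; Σ_t [0,0]: t=0:+1/2880 = 1/2880; (3j)²=2/165 [(4 1 5; -2 1 1)], sign=+1
B: triangle coeff Δ(4,1,5) = 1/495; Σ_t [0,0]: t=0:+1/5040 = 1/5040; (3j)²=16/495 [(4 1 5; 3 0 -3)], sign=+1
I_A²/I_B² = (2/165)/(16/495) = 3/8

3/8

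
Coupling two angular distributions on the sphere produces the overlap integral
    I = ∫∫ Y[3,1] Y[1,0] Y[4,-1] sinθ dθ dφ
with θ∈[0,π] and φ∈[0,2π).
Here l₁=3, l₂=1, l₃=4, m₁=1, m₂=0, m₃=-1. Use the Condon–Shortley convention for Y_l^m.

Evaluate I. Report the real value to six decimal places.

-0.238414

Checks pass: Σm=0; 8 even; l₃=4∈[2,4].
(2·3+1)(2·1+1)(2·4+1) = 189
Δ: 0! 6! 2! / 9! → 1/252
sum: t=0:+1/36 = 1/36
3j²(3 1 4; 0 0 0) = Δ·Π!·Σ² = 4/63  (sign +1)
sum: t=0:+1/48 = 1/48
3j²(3 1 4; 1 0 -1) = Δ·Π!·Σ² = 5/84  (sign -1)
combine: 4πI² = 189·4/63·5/84 = 5/7
take √, sign -1: I = -0.23841361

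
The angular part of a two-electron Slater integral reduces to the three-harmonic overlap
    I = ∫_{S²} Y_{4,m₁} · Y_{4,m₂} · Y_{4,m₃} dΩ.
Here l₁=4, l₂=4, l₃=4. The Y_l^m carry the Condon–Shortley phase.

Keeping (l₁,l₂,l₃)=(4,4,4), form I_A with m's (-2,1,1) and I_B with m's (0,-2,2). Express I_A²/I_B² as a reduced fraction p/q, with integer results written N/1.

Same 4,4,4: normalisation and zero-m 3j drop out of the ratio.
A: Δ: 4! 4! 4! / 13! → 1/450450; sum: t=2:+1/576 t=3:−1/144 t=4:+1/576 = -1/288; 3j²(4 4 4; -2 1 1) = Δ·Π!·Σ² = 20/1001  (sign +1)
B: Δ: 4! 4! 4! / 13! → 1/450450; sum: t=0:+1/2304 t=1:−1/216 t=2:+1/384 = -11/6912; 3j²(4 4 4; 0 -2 2) = Δ·Π!·Σ² = 11/1638  (sign -1)
I_A²/I_B² = (20/1001)/(11/1638) = 360/121

360/121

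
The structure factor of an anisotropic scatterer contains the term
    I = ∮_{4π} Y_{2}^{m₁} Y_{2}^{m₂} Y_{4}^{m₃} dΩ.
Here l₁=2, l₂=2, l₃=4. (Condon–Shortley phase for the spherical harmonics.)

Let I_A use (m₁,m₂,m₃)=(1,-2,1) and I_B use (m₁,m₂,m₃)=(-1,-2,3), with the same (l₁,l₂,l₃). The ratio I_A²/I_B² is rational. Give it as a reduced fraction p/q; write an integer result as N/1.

l's match ⇒ only the (l;m) 3-j factors differ between A and B.
A: triangle coeff Δ(2,2,4) = 1/630; Σ_t [0,0]: t=0:+1/144 = 1/144; (3j)²=1/126 [(2 2 4; 1 -2 1)], sign=-1
B: triangle coeff Δ(2,2,4) = 1/630; Σ_t [0,0]: t=0:+1/144 = 1/144; (3j)²=1/18 [(2 2 4; -1 -2 3)], sign=-1
I_A²/I_B² = (1/126)/(1/18) = 1/7

1/7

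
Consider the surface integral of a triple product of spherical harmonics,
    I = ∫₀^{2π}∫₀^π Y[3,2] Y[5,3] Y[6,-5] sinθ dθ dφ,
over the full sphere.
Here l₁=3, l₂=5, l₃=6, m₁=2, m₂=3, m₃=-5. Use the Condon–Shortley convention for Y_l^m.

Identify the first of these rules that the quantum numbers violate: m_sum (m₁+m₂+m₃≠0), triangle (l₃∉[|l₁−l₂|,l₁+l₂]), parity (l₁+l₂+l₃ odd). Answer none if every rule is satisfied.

m₁+m₂+m₃ = 2 + 3 − 5 = 0  ✓
triangle: |3−5|=2 ≤ l₃=6 ≤ 3+5=8  ✓
parity: l₁+l₂+l₃ = 14 is even  ✓

none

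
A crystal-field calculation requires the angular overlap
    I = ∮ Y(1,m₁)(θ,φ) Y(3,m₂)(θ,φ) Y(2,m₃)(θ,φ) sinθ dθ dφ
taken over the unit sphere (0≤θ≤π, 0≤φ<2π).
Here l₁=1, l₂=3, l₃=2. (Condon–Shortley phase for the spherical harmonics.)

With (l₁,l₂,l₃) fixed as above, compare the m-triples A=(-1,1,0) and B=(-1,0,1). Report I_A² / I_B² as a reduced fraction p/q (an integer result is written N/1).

2/1

Same 1,3,2: normalisation and zero-m 3j drop out of the ratio.
A: Δ: 2! 0! 4! / 7! → 1/105; sum: t=2:+1/8 = 1/8; 3j²(1 3 2; -1 1 0) = Δ·Π!·Σ² = 2/35  (sign +1)
B: Δ: 2! 0! 4! / 7! → 1/105; sum: t=2:+1/12 = 1/12; 3j²(1 3 2; -1 0 1) = Δ·Π!·Σ² = 1/35  (sign -1)
I_A²/I_B² = (2/35)/(1/35) = 2/1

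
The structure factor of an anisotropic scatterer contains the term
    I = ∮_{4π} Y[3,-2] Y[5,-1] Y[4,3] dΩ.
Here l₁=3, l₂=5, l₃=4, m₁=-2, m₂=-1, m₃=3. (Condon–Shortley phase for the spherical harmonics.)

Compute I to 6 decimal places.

0.160929

Rules hold: Σm=0, L=12 even, 2≤4≤8.
N = 7·11·9 = 693
Δ = 4!·2!·6!/13! = 1/180180
Racah Σ t=1..3: t=1:−1/576 t=2:+1/144 t=3:−1/576 = 1/288
⇒ 3j(3 5 4; 0 0 0)² = 20/1001, sgn +1
Racah Σ t=3..4: t=3:−1/1440 t=4:+1/17280 = -11/17280
⇒ 3j(3 5 4; -2 -1 3)² = 11/468, sgn +1
4πI² = N·(3j₀)²·(3jₘ)² = 55/169
I = +1·√(0.325444/4π) = 0.16092854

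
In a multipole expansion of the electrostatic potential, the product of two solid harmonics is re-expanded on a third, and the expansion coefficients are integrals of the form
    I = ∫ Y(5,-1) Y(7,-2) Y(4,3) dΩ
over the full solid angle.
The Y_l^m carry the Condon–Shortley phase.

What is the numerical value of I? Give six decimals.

m-sum 0 ✓  L=16 even ✓  2≤4≤12 ✓
Π(2lᵢ+1) = 11×15×9 = 1485
triangle coeff Δ(5,7,4) = 1/6126120
Σ_t [3,5]: t=3:−1/69120 t=4:+1/20736 t=5:−1/69120 = 1/51840
(3j)²=280/21879 [(5 7 4; 0 0 0)], sign=+1
Σ_t [4,5]: t=4:+1/138240 t=5:−1/518400 = 11/2073600
(3j)²=77/4420 [(5 7 4; -1 -2 3)], sign=-1
⇒ 4πI² = 16170/48841
I = (-1)√(16170/48841/(4π)) = -0.16231468

-0.162315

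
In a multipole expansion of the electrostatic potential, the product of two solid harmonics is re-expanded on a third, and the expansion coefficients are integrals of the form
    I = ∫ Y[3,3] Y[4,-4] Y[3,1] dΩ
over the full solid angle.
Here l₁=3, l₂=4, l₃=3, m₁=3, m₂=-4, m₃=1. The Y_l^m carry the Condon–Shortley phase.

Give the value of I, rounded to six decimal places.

m-sum 0 ✓  L=10 even ✓  1≤3≤7 ✓
Π(2lᵢ+1) = 7×9×7 = 441
triangle coeff Δ(3,4,3) = 1/34650
Σ_t [1,3]: t=1:−1/72 t=2:+1/16 t=3:−1/72 = 5/144
(3j)²=2/77 [(3 4 3; 0 0 0)], sign=-1
Σ_t [0,0]: t=0:+1/1152 = 1/1152
(3j)²=1/33 [(3 4 3; 3 -4 1)], sign=+1
⇒ 4πI² = 42/121
I = (-1)√(42/121/(4π)) = -0.16619847

-0.166198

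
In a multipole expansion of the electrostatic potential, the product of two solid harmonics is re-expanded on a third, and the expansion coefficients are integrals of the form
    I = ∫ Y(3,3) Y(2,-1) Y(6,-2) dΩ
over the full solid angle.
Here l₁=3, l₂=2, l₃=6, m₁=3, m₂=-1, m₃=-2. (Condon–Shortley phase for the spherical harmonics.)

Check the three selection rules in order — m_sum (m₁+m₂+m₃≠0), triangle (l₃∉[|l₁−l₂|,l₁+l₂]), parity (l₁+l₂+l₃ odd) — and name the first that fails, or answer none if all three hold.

azimuthal sum: 3 − 1 − 2 = 0  ✓
1 ≤ 6 ≤ 5 (triangle on l)  ✗
L = 3 + 2 + 6 = 11 (odd)

triangle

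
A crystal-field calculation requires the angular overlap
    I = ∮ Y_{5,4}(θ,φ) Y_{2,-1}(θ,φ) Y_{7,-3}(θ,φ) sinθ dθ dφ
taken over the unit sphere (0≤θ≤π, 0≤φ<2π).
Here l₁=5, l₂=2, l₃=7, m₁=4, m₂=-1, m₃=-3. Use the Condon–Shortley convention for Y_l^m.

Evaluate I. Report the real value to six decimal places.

Rules hold: Σm=0, L=14 even, 3≤7≤7.
N = 11·5·15 = 825
Δ = 0!·10!·4!/15! = 1/15015
Racah Σ t=0..0: t=0:+1/57600 = 1/57600
⇒ 3j(5 2 7; 0 0 0)² = 21/715, sgn -1
Racah Σ t=0..0: t=0:+1/2177280 = 1/2177280
⇒ 3j(5 2 7; 4 -1 -3)² = 8/3003, sgn +1
4πI² = N·(3j₀)²·(3jₘ)² = 120/1859
I = -1·√(0.0645508/4π) = -0.07167142

-0.071671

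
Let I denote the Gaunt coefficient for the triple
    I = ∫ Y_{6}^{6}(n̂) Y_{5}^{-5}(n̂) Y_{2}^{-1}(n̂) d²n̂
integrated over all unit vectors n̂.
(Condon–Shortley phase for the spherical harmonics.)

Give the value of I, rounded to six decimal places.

l₁+l₂+l₃=13 is odd: 3j(l;000)=0 ⇒ I=0

0.000000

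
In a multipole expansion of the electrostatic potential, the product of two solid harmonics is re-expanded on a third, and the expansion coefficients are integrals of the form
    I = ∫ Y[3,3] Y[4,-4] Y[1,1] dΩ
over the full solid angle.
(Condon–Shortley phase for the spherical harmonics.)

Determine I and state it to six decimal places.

0.325735

Checks pass: Σm=0; 8 even; l₃=1∈[1,7].
(2·3+1)(2·4+1)(2·1+1) = 189
Δ: 6! 0! 2! / 9! → 1/252
sum: t=3:−1/36 = -1/36
3j²(3 4 1; 0 0 0) = Δ·Π!·Σ² = 4/63  (sign +1)
sum: t=0:+1/1440 = 1/1440
3j²(3 4 1; 3 -4 1) = Δ·Π!·Σ² = 1/9  (sign +1)
combine: 4πI² = 189·4/63·1/9 = 4/3
take √, sign +1: I = 0.32573501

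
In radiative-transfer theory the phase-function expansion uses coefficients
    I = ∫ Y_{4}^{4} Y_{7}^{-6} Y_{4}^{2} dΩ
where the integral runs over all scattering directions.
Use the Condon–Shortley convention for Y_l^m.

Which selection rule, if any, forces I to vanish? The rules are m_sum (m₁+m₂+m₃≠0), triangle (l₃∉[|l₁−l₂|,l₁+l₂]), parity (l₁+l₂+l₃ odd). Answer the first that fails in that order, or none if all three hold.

m₁+m₂+m₃ = 4 − 6 + 2 = 0  ✓
triangle: |4−7|=3 ≤ l₃=4 ≤ 4+7=11  ✓
parity: l₁+l₂+l₃ = 15 is odd  ✗

parity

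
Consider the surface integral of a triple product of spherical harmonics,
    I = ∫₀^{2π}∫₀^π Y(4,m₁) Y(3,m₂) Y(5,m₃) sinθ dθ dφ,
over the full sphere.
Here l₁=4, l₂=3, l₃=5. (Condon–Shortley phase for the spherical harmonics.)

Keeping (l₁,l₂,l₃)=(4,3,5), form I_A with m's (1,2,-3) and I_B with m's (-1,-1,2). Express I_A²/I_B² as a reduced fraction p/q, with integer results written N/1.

15/256

l's match ⇒ only the (l;m) 3-j factors differ between A and B.
A: triangle coeff Δ(4,3,5) = 1/180180; Σ_t [1,2]: t=1:−1/1152 t=2:+1/1440 = -1/5760; (3j)²=1/858 [(4 3 5; 1 2 -3)], sign=-1
B: triangle coeff Δ(4,3,5) = 1/180180; Σ_t [0,2]: t=0:+1/960 t=1:−1/288 t=2:+1/1728 = -1/540; (3j)²=128/6435 [(4 3 5; -1 -1 2)], sign=+1
I_A²/I_B² = (1/858)/(128/6435) = 15/256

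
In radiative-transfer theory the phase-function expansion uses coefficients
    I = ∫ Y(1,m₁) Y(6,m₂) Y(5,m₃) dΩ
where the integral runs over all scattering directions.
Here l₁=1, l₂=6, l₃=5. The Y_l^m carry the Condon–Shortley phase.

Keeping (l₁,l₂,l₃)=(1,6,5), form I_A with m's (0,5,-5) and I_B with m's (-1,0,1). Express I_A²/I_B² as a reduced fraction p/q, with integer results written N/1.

l's match ⇒ only the (l;m) 3-j factors differ between A and B.
A: triangle coeff Δ(1,6,5) = 1/858; Σ_t [1,1]: t=1:−1/3628800 = -1/3628800; (3j)²=1/78 [(1 6 5; 0 5 -5)], sign=-1
B: triangle coeff Δ(1,6,5) = 1/858; Σ_t [2,2]: t=2:+1/34560 = 1/34560; (3j)²=5/286 [(1 6 5; -1 0 1)], sign=+1
I_A²/I_B² = (1/78)/(5/286) = 11/15

11/15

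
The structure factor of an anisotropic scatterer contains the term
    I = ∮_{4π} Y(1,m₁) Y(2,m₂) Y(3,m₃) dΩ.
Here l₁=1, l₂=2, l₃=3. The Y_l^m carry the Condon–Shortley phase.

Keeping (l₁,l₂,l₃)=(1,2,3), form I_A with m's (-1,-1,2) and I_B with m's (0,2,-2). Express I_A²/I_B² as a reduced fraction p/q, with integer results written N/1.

2/1

l's match ⇒ only the (l;m) 3-j factors differ between A and B.
A: triangle coeff Δ(1,2,3) = 1/105; Σ_t [0,0]: t=0:+1/12 = 1/12; (3j)²=2/21 [(1 2 3; -1 -1 2)], sign=-1
B: triangle coeff Δ(1,2,3) = 1/105; Σ_t [0,0]: t=0:+1/24 = 1/24; (3j)²=1/21 [(1 2 3; 0 2 -2)], sign=-1
I_A²/I_B² = (2/21)/(1/21) = 2/1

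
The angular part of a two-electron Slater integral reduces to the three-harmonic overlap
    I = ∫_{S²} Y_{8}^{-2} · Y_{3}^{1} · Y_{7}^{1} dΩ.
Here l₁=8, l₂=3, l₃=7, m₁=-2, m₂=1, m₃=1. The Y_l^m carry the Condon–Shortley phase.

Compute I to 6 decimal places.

m-sum 0 ✓  L=18 even ✓  5≤7≤11 ✓
Π(2lᵢ+1) = 17×7×15 = 1785
triangle coeff Δ(8,3,7) = 1/5290740
Σ_t [1,3]: t=1:−1/7257600 t=2:+1/2073600 t=3:−1/7257600 = 1/4838400
(3j)²=252/20995 [(8 3 7; 0 0 0)], sign=-1
Σ_t [2,4]: t=2:+1/7741440 t=3:−1/3628800 t=4:+1/24883200 = -37/348364800
(3j)²=1369/176358 [(8 3 7; -2 1 1)], sign=-1
⇒ 4πI² = 172494/1037153
I = (+1)√(172494/1037153/(4π)) = 0.11504312

0.115043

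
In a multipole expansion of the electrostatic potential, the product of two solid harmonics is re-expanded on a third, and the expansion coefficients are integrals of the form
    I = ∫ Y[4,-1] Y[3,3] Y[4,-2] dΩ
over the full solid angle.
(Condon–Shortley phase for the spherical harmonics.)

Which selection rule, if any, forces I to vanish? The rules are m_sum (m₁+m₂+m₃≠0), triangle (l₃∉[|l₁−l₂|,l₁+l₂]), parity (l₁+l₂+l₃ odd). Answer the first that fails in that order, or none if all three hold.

parity

m₁+m₂+m₃ = -1 + 3 − 2 = 0  ✓
triangle: |4−3|=1 ≤ l₃=4 ≤ 4+3=7  ✓
parity: l₁+l₂+l₃ = 11 is odd  ✗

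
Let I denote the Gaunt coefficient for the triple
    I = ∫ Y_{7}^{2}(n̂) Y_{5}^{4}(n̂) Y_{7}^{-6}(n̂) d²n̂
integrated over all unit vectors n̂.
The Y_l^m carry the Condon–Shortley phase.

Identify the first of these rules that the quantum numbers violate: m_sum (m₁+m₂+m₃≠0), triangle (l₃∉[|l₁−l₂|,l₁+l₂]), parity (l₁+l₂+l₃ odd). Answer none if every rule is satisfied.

Σmᵢ = 0  ✓
l₃∈[|l₁−l₂|,l₁+l₂]=[2,12], have l₃=7  ✓
Σlᵢ = 19 ⇒ odd  ✗

parity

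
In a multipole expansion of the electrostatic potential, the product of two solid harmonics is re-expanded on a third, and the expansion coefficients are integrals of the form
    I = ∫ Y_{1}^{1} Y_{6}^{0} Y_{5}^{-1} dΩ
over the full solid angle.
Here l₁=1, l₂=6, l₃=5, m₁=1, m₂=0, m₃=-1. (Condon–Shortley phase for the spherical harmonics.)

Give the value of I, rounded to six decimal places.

Checks pass: Σm=0; 12 even; l₃=5∈[5,7].
(2·1+1)(2·6+1)(2·5+1) = 429
Δ: 2! 0! 10! / 13! → 1/858
sum: t=1:−1/14400 = -1/14400
3j²(1 6 5; 0 0 0) = Δ·Π!·Σ² = 6/143  (sign +1)
sum: t=0:+1/34560 = 1/34560
3j²(1 6 5; 1 0 -1) = Δ·Π!·Σ² = 5/286  (sign +1)
combine: 4πI² = 429·6/143·5/286 = 45/143
take √, sign +1: I = 0.15824621

0.158246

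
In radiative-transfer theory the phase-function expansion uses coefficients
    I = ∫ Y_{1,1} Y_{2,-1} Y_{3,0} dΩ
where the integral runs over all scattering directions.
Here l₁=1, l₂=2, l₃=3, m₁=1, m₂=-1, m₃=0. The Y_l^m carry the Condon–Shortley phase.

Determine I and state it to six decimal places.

0.143048

Rules hold: Σm=0, L=6 even, 1≤3≤3.
N = 3·5·7 = 105
Δ = 0!·2!·4!/7! = 1/105
Racah Σ t=0..0: t=0:+1/4 = 1/4
⇒ 3j(1 2 3; 0 0 0)² = 3/35, sgn -1
Racah Σ t=0..0: t=0:+1/12 = 1/12
⇒ 3j(1 2 3; 1 -1 0)² = 1/35, sgn -1
4πI² = N·(3j₀)²·(3jₘ)² = 9/35
I = +1·√(0.257143/4π) = 0.14304817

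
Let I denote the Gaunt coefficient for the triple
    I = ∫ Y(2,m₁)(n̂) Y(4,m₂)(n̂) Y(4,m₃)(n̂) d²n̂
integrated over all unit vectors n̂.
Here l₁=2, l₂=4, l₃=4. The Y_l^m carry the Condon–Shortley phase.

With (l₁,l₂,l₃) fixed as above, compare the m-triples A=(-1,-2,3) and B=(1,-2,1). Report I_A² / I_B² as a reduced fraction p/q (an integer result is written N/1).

l's match ⇒ only the (l;m) 3-j factors differ between A and B.
A: triangle coeff Δ(2,4,4) = 1/13860; Σ_t [1,2]: t=1:−1/240 t=2:+1/1440 = -1/288; (3j)²=5/132 [(2 4 4; -1 -2 3)], sign=+1
B: triangle coeff Δ(2,4,4) = 1/13860; Σ_t [0,1]: t=0:+1/96 t=1:−1/240 = 1/160; (3j)²=27/1540 [(2 4 4; 1 -2 1)], sign=-1
I_A²/I_B² = (5/132)/(27/1540) = 175/81

175/81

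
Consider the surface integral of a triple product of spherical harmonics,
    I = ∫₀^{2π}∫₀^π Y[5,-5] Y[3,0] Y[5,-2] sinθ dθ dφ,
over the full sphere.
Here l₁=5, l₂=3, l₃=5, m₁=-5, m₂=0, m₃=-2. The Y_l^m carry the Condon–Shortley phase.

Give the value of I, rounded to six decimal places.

m-sum = -5 + 0 − 2 = -7 ≠ 0 ⇒ I = 0

0.000000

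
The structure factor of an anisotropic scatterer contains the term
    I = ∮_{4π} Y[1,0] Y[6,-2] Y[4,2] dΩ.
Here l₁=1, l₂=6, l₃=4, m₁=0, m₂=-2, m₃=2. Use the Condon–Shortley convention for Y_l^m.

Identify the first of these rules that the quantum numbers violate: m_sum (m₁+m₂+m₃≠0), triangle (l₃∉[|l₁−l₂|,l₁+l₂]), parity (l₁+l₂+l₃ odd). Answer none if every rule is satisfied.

triangle

m₁+m₂+m₃ = 0 − 2 + 2 = 0  ✓
triangle: |1−6|=5 ≤ l₃=4 ≤ 1+6=7  ✗
parity: l₁+l₂+l₃ = 11 is odd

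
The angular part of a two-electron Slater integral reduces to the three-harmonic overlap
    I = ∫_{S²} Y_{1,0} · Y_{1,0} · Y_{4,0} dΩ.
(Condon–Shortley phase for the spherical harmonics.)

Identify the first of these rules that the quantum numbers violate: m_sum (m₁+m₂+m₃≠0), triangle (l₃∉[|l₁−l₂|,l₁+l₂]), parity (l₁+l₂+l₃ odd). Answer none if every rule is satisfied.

triangle

Σmᵢ = 0  ✓
l₃∈[|l₁−l₂|,l₁+l₂]=[0,2], have l₃=4  ✗
Σlᵢ = 6 ⇒ even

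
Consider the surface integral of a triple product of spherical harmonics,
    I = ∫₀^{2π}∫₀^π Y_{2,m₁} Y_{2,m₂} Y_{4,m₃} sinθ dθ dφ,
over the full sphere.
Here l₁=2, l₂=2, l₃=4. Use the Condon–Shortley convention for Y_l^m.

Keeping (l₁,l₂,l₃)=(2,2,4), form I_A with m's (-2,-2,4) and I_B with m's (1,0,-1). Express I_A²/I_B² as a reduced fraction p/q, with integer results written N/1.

Same 2,2,4: normalisation and zero-m 3j drop out of the ratio.
A: Δ: 0! 4! 4! / 9! → 1/630; sum: t=0:+1/576 = 1/576; 3j²(2 2 4; -2 -2 4) = Δ·Π!·Σ² = 1/9  (sign +1)
B: Δ: 0! 4! 4! / 9! → 1/630; sum: t=0:+1/24 = 1/24; 3j²(2 2 4; 1 0 -1) = Δ·Π!·Σ² = 1/21  (sign -1)
I_A²/I_B² = (1/9)/(1/21) = 7/3

7/3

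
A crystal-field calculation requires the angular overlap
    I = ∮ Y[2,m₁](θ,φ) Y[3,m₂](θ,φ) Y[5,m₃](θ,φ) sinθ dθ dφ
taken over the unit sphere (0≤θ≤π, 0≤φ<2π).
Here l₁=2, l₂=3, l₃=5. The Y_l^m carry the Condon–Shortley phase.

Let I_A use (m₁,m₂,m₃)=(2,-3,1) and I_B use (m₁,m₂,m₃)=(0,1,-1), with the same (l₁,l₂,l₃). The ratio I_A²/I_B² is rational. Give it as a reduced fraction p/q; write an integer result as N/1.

1/90

l's match ⇒ only the (l;m) 3-j factors differ between A and B.
A: triangle coeff Δ(2,3,5) = 1/2310; Σ_t [0,0]: t=0:+1/17280 = 1/17280; (3j)²=1/2310 [(2 3 5; 2 -3 1)], sign=+1
B: triangle coeff Δ(2,3,5) = 1/2310; Σ_t [0,0]: t=0:+1/192 = 1/192; (3j)²=3/77 [(2 3 5; 0 1 -1)], sign=+1
I_A²/I_B² = (1/2310)/(3/77) = 1/90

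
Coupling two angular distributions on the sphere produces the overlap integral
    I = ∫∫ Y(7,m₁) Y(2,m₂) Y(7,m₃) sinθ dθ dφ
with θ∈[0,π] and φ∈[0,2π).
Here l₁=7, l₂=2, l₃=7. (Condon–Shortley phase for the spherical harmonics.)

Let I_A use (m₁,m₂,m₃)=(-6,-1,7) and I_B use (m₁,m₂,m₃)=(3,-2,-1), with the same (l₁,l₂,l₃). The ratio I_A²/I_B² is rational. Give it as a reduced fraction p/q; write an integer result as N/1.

Shared (l₁,l₂,l₃)=(7,2,7): N and (l;000)² cancel in I_A²/I_B².
A: Δ = 2!·12!·2!/17! = 1/185640; Racah Σ t=1..1: t=1:−1/958003200 = -1/958003200; ⇒ 3j(7 2 7; -6 -1 7)² = 13/680, sgn -1
B: Δ = 2!·12!·2!/17! = 1/185640; Racah Σ t=0..0: t=0:+1/3870720 = 1/3870720; ⇒ 3j(7 2 7; 3 -2 -1)² = 135/6188, sgn +1
I_A²/I_B² = (13/680)/(135/6188) = 1183/1350

1183/1350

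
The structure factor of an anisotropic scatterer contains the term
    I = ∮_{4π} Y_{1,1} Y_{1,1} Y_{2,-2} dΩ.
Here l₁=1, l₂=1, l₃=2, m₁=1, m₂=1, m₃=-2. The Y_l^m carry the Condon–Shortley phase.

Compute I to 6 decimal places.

Rules hold: Σm=0, L=4 even, 0≤2≤2.
N = 3·3·5 = 45
Δ = 0!·2!·2!/5! = 1/30
Racah Σ t=0..0: t=0:+1/1 = 1/1
⇒ 3j(1 1 2; 0 0 0)² = 2/15, sgn +1
Racah Σ t=0..0: t=0:+1/4 = 1/4
⇒ 3j(1 1 2; 1 1 -2)² = 1/5, sgn +1
4πI² = N·(3j₀)²·(3jₘ)² = 6/5
I = +1·√(1.2/4π) = 0.30901936

0.309019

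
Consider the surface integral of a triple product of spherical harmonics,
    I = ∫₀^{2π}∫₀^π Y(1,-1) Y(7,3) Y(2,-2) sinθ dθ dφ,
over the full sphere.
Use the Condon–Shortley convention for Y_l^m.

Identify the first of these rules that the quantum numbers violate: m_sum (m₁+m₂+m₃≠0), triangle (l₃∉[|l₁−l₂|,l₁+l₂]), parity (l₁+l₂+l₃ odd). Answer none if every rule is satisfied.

m₁+m₂+m₃ = -1 + 3 − 2 = 0  ✓
triangle: |1−7|=6 ≤ l₃=2 ≤ 1+7=8  ✗
parity: l₁+l₂+l₃ = 10 is even

triangle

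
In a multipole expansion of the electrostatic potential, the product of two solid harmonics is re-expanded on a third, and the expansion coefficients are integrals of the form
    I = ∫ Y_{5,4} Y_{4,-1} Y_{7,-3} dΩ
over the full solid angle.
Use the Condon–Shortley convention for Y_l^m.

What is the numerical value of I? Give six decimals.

0.167813

Checks pass: Σm=0; 16 even; l₃=7∈[1,9].
(2·5+1)(2·4+1)(2·7+1) = 1485
Δ: 2! 8! 6! / 17! → 1/6126120
sum: t=0:+1/69120 t=1:−1/20736 t=2:+1/69120 = -1/51840
3j²(5 4 7; 0 0 0) = Δ·Π!·Σ² = 280/21879  (sign +1)
sum: t=0:+1/362880 t=1:−1/1935360 = 13/5806080
3j²(5 4 7; 4 -1 -3) = Δ·Π!·Σ² = 195/10472  (sign +1)
combine: 4πI² = 1485·280/21879·195/10472 = 1125/3179
take √, sign +1: I = 0.16781318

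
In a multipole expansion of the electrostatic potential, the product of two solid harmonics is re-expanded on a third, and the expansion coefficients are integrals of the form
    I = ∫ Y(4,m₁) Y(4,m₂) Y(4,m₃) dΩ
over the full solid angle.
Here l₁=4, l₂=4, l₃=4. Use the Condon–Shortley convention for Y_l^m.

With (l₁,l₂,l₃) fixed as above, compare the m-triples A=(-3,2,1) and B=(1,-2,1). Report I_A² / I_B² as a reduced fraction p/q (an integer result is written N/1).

7/36

Shared (l₁,l₂,l₃)=(4,4,4): N and (l;000)² cancel in I_A²/I_B².
A: Δ = 4!·4!·4!/13! = 1/450450; Racah Σ t=3..4: t=3:−1/864 t=4:+1/576 = 1/1728; ⇒ 3j(4 4 4; -3 2 1)² = 5/1287, sgn -1
B: Δ = 4!·4!·4!/13! = 1/450450; Racah Σ t=0..2: t=0:+1/576 t=1:−1/144 t=2:+1/576 = -1/288; ⇒ 3j(4 4 4; 1 -2 1)² = 20/1001, sgn +1
I_A²/I_B² = (5/1287)/(20/1001) = 7/36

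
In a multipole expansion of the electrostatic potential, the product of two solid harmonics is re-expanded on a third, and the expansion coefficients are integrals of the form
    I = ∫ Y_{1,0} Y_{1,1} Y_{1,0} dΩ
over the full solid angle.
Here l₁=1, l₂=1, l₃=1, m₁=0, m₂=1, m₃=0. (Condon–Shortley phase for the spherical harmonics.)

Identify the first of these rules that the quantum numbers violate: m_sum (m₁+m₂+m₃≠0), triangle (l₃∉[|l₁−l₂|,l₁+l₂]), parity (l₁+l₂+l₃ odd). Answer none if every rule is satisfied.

m₁+m₂+m₃ = 0 + 1 + 0 = 1  ✗
triangle: |1−1|=0 ≤ l₃=1 ≤ 1+1=2
parity: l₁+l₂+l₃ = 3 is odd

m_sum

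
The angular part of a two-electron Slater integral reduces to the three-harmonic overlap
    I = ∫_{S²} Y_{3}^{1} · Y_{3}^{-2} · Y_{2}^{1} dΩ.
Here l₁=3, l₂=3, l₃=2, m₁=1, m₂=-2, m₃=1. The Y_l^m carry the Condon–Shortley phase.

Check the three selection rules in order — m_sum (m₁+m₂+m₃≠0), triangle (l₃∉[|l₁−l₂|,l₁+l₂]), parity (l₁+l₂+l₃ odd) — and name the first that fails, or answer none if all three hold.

m₁+m₂+m₃ = 1 − 2 + 1 = 0  ✓
triangle: |3−3|=0 ≤ l₃=2 ≤ 3+3=6  ✓
parity: l₁+l₂+l₃ = 8 is even  ✓

none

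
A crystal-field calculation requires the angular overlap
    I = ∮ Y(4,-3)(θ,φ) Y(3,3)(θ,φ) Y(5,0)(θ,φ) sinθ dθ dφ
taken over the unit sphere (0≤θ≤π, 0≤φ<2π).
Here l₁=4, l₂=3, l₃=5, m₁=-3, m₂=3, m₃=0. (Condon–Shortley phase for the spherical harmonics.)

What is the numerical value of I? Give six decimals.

-0.098140

Checks pass: Σm=0; 12 even; l₃=5∈[1,7].
(2·4+1)(2·3+1)(2·5+1) = 693
Δ: 2! 6! 4! / 13! → 1/180180
sum: t=0:+1/576 t=1:−1/144 t=2:+1/576 = -1/288
3j²(4 3 5; 0 0 0) = Δ·Π!·Σ² = 20/1001  (sign +1)
sum: t=2:+1/5760 = 1/5760
3j²(4 3 5; -3 3 0) = Δ·Π!·Σ² = 5/572  (sign -1)
combine: 4πI² = 693·20/1001·5/572 = 225/1859
take √, sign -1: I = -0.09814013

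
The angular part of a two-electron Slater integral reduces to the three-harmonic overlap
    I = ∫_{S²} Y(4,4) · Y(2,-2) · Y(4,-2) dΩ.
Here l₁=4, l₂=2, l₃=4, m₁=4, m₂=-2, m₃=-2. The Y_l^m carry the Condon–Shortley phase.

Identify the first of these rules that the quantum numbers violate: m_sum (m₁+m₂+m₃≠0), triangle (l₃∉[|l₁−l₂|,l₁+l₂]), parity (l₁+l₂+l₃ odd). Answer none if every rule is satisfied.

none

azimuthal sum: 4 − 2 − 2 = 0  ✓
2 ≤ 4 ≤ 6 (triangle on l)  ✓
L = 4 + 2 + 4 = 10 (even)  ✓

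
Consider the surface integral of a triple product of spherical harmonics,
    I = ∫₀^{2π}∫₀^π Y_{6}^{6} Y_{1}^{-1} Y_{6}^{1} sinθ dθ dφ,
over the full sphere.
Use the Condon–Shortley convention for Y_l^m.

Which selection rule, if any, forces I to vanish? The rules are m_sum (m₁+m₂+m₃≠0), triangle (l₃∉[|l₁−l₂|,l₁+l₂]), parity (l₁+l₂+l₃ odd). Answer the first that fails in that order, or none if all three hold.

m_sum

Σmᵢ = 6  ✗
l₃∈[|l₁−l₂|,l₁+l₂]=[5,7], have l₃=6
Σlᵢ = 13 ⇒ odd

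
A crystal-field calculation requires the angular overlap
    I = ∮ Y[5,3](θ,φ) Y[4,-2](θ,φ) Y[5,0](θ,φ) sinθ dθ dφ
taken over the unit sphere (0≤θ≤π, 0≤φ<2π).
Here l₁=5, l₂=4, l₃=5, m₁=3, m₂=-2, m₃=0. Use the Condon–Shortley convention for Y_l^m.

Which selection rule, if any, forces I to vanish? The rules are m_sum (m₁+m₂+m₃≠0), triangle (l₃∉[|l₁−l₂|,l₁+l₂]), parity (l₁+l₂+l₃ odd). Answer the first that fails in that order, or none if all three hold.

azimuthal sum: 3 − 2 + 0 = 1  ✗
1 ≤ 5 ≤ 9 (triangle on l)
L = 5 + 4 + 5 = 14 (even)

m_sum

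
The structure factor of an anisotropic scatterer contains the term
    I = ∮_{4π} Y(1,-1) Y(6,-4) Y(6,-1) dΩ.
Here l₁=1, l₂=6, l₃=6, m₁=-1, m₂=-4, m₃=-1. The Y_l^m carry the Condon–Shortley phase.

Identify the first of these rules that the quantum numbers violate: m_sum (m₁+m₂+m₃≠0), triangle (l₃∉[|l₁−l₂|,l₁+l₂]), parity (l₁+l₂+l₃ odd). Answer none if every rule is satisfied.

m_sum

m₁+m₂+m₃ = -1 − 4 − 1 = -6  ✗
triangle: |1−6|=5 ≤ l₃=6 ≤ 1+6=7
parity: l₁+l₂+l₃ = 13 is odd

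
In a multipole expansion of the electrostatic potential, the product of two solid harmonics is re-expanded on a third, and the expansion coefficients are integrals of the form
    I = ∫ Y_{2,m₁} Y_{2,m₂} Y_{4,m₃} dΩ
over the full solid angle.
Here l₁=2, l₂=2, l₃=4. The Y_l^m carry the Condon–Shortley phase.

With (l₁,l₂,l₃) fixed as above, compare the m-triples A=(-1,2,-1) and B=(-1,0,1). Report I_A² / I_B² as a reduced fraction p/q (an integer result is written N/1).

1/6

Shared (l₁,l₂,l₃)=(2,2,4): N and (l;000)² cancel in I_A²/I_B².
A: Δ = 0!·4!·4!/9! = 1/630; Racah Σ t=0..0: t=0:+1/144 = 1/144; ⇒ 3j(2 2 4; -1 2 -1)² = 1/126, sgn -1
B: Δ = 0!·4!·4!/9! = 1/630; Racah Σ t=0..0: t=0:+1/24 = 1/24; ⇒ 3j(2 2 4; -1 0 1)² = 1/21, sgn -1
I_A²/I_B² = (1/126)/(1/21) = 1/6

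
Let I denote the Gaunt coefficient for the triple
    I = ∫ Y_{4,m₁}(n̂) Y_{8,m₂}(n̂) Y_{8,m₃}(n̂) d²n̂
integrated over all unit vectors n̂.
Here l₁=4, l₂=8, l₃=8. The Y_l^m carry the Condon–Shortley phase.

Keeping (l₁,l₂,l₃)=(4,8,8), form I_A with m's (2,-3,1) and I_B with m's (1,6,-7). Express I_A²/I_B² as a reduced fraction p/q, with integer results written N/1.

77/169

Shared (l₁,l₂,l₃)=(4,8,8): N and (l;000)² cancel in I_A²/I_B².
A: Δ = 4!·4!·12!/21! = 1/185175900; Racah Σ t=0..2: t=0:+1/58060800 t=1:−1/34836480 t=2:+1/209018880 = -1/149299200; ⇒ 3j(4 8 8; 2 -3 1)² = 77/25194, sgn +1
B: Δ = 4!·4!·12!/21! = 1/185175900; Racah Σ t=2..3: t=2:+1/11496038400 t=3:−1/5748019200 = -1/11496038400; ⇒ 3j(4 8 8; 1 6 -7)² = 13/1938, sgn +1
I_A²/I_B² = (77/25194)/(13/1938) = 77/169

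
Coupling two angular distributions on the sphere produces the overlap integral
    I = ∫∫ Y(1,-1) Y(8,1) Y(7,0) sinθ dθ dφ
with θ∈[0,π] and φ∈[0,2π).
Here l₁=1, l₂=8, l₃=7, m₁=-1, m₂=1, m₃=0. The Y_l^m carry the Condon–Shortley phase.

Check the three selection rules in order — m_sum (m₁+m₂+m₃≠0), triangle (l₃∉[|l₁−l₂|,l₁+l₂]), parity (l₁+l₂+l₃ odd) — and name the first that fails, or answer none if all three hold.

azimuthal sum: -1 + 1 + 0 = 0  ✓
7 ≤ 7 ≤ 9 (triangle on l)  ✓
L = 1 + 8 + 7 = 16 (even)  ✓

none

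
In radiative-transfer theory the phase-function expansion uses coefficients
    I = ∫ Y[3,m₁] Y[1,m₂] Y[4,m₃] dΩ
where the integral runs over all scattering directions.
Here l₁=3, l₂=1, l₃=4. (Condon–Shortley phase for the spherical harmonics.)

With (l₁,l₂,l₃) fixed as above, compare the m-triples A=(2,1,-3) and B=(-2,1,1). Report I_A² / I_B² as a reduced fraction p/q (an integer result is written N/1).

Same 3,1,4: normalisation and zero-m 3j drop out of the ratio.
A: Δ: 0! 6! 2! / 9! → 1/252; sum: t=0:+1/240 = 1/240; 3j²(3 1 4; 2 1 -3) = Δ·Π!·Σ² = 1/12  (sign -1)
B: Δ: 0! 6! 2! / 9! → 1/252; sum: t=0:+1/240 = 1/240; 3j²(3 1 4; -2 1 1) = Δ·Π!·Σ² = 1/84  (sign -1)
I_A²/I_B² = (1/12)/(1/84) = 7/1

7/1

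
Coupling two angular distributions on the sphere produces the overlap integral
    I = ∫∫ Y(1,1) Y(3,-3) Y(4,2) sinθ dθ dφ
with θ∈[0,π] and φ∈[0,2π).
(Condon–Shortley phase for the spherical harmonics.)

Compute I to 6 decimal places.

0.061558

m-sum 0 ✓  L=8 even ✓  2≤4≤4 ✓
Π(2lᵢ+1) = 3×7×9 = 189
triangle coeff Δ(1,3,4) = 1/252
Σ_t [0,0]: t=0:+1/36 = 1/36
(3j)²=4/63 [(1 3 4; 0 0 0)], sign=+1
Σ_t [0,0]: t=0:+1/1440 = 1/1440
(3j)²=1/252 [(1 3 4; 1 -3 2)], sign=+1
⇒ 4πI² = 1/21
I = (+1)√(1/21/(4π)) = 0.06155813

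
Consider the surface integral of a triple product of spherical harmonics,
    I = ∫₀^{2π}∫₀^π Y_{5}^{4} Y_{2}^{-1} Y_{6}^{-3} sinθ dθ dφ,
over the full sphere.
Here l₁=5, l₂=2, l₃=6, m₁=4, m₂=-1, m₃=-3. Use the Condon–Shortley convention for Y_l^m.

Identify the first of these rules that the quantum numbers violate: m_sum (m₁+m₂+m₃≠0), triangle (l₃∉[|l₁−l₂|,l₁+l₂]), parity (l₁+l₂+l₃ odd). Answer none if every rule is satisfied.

parity

Σmᵢ = 0  ✓
l₃∈[|l₁−l₂|,l₁+l₂]=[3,7], have l₃=6  ✓
Σlᵢ = 13 ⇒ odd  ✗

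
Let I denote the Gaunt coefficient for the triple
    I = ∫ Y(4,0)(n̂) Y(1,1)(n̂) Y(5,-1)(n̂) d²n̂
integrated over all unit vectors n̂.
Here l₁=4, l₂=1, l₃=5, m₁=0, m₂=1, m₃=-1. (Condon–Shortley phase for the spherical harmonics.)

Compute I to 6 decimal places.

Rules hold: Σm=0, L=10 even, 3≤5≤5.
N = 9·3·11 = 297
Δ = 0!·8!·2!/11! = 1/495
Racah Σ t=0..0: t=0:+1/576 = 1/576
⇒ 3j(4 1 5; 0 0 0)² = 5/99, sgn -1
Racah Σ t=0..0: t=0:+1/1152 = 1/1152
⇒ 3j(4 1 5; 0 1 -1)² = 1/33, sgn +1
4πI² = N·(3j₀)²·(3jₘ)² = 5/11
I = -1·√(0.454545/4π) = -0.19018827

-0.190188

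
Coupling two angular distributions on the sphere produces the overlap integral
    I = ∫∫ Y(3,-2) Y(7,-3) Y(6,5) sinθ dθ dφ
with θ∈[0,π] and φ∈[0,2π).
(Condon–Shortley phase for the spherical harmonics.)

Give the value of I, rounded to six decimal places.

Rules hold: Σm=0, L=16 even, 4≤6≤10.
N = 7·15·13 = 1365
Δ = 4!·2!·10!/17! = 1/2042040
Racah Σ t=1..3: t=1:−1/207360 t=2:+1/57600 t=3:−1/207360 = 1/129600
⇒ 3j(3 7 6; 0 0 0)² = 168/12155, sgn +1
Racah Σ t=3..4: t=3:−1/4354560 t=4:+1/87091200 = -19/87091200
⇒ 3j(3 7 6; -2 -3 5)² = 361/37128, sgn +1
4πI² = N·(3j₀)²·(3jₘ)² = 7581/41327
I = +1·√(0.183439/4π) = 0.12082071

0.120821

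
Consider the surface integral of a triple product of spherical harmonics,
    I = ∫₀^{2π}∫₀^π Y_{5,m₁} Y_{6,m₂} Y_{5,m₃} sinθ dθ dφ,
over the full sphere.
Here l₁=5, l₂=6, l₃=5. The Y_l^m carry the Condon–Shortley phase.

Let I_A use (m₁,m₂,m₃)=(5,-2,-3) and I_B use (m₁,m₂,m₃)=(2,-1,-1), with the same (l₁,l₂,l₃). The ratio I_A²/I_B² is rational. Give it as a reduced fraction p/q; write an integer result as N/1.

l's match ⇒ only the (l;m) 3-j factors differ between A and B.
A: triangle coeff Δ(5,6,5) = 1/28588560; Σ_t [0,0]: t=0:+1/829440 = 1/829440; (3j)²=35/2431 [(5 6 5; 5 -2 -3)], sign=+1
B: triangle coeff Δ(5,6,5) = 1/28588560; Σ_t [0,3]: t=0:+1/518400 t=1:−1/23040 t=2:+1/10368 t=3:−1/41472 = 1/32400; (3j)²=128/12155 [(5 6 5; 2 -1 -1)], sign=+1
I_A²/I_B² = (35/2431)/(128/12155) = 175/128

175/128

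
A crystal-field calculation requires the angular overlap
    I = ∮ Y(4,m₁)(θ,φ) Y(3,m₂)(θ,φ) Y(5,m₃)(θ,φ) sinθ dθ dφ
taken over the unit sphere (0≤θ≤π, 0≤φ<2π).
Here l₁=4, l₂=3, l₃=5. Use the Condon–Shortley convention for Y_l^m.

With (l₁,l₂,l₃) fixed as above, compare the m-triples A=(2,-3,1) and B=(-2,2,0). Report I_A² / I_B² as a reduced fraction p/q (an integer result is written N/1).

45/64

Same 4,3,5: normalisation and zero-m 3j drop out of the ratio.
A: Δ: 2! 6! 4! / 13! → 1/180180; sum: t=0:+1/2304 = 1/2304; 3j²(4 3 5; 2 -3 1) = Δ·Π!·Σ² = 75/4004  (sign +1)
B: Δ: 2! 6! 4! / 13! → 1/180180; sum: t=1:−1/2880 t=2:+1/576 = 1/720; 3j²(4 3 5; -2 2 0) = Δ·Π!·Σ² = 80/3003  (sign -1)
I_A²/I_B² = (75/4004)/(80/3003) = 45/64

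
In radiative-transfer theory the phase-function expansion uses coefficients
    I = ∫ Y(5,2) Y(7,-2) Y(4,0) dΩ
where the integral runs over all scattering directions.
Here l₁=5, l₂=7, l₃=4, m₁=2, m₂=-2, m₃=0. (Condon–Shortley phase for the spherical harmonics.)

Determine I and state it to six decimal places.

Checks pass: Σm=0; 16 even; l₃=4∈[2,12].
(2·5+1)(2·7+1)(2·4+1) = 1485
Δ: 8! 2! 6! / 17! → 1/6126120
sum: t=3:−1/69120 t=4:+1/20736 t=5:−1/69120 = 1/51840
3j²(5 7 4; 0 0 0) = Δ·Π!·Σ² = 280/21879  (sign +1)
sum: t=1:−1/483840 t=2:+1/51840 t=3:−1/69120 = 1/362880
3j²(5 7 4; 2 -2 0) = Δ·Π!·Σ² = 16/17017  (sign +1)
combine: 4πI² = 1485·280/21879·16/17017 = 9600/537251
take √, sign +1: I = 0.03770874

0.037709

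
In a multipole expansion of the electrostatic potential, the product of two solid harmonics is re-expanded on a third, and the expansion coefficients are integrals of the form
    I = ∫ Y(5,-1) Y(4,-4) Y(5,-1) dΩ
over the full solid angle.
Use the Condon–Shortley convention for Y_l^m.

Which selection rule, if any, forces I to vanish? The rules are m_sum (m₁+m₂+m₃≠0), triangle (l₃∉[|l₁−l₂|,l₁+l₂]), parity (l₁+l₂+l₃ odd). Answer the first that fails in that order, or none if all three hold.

m_sum

Σmᵢ = -6  ✗
l₃∈[|l₁−l₂|,l₁+l₂]=[1,9], have l₃=5
Σlᵢ = 14 ⇒ even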